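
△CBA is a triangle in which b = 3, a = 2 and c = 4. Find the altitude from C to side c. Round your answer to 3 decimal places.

h_C ≈ 1.452

Semiperimeter s = (4 + 3 + 2)/2 = 4.5.
Heron's formula: area = √(4.5·0.5·1.5·2.5) ≈ 2.9047.
The altitude from C has length 2·area/c ≈ 1.4524.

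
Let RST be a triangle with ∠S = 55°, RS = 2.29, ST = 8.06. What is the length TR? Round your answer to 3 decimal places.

7.002

By the law of cosines, TR² = RS² + ST² − 2·RS·ST·cos S = 49.034, so TR ≈ 7.0024.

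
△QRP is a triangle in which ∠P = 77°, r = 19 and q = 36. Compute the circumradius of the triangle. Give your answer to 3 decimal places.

By the law of cosines, p² = q² + r² − 2·q·r·cos P = 1349.3, so p ≈ 36.732.
Area = ½·q·r·sin P ≈ 333.23.
Circumradius = p/(2 sin P) ≈ 18.849.

18.849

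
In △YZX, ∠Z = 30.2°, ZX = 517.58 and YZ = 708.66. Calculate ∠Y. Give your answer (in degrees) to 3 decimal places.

By the law of cosines, XY² = YZ² + ZX² − 2·YZ·ZX·cos Z = 1.3608e+05, so XY ≈ 368.89.
Law of cosines again: cos Y = (XY² + YZ² − ZX²)/(2·XY·YZ) ≈ 0.70843, so ∠Y ≈ 44.89°.

∠Y ≈ 44.893°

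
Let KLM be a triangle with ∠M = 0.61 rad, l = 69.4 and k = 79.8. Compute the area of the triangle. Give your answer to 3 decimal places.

area ≈ 1586.304

Area = ½·k·l·sin M ≈ 1586.3.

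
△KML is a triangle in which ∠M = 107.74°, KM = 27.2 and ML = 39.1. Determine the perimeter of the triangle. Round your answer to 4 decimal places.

By the law of cosines, LK² = KM² + ML² − 2·KM·ML·cos M = 2916.8, so LK ≈ 54.007.
Semiperimeter s = (39.1+54.007+27.2)/2 = 60.153.
Perimeter = 39.1 + 54.007 + 27.2 = 120.31.

perimeter ≈ 120.3070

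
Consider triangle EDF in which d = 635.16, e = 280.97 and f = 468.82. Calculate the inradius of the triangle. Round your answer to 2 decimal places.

Semiperimeter s = (280.97 + 635.16 + 468.82)/2 = 692.48.
Heron's formula: area = √(692.48·411.5·57.315·223.66) ≈ 60438.
Inradius = area/s = 60438/692.48 ≈ 87.279.

87.28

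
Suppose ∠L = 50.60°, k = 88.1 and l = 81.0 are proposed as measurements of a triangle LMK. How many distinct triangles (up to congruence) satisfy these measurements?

k·sin L = 88.1·sin(50.60°) ≈ 68.08.
Since k sin L < l < k (68.08 < 81.0 < 88.1), two triangles exist.

2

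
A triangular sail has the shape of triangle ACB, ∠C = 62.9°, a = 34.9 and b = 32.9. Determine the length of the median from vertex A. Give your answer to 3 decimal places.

m_A ≈ 29.391

By the law of cosines, c² = b² + a² − 2·b·a·cos C = 1254.3, so c ≈ 35.416.
Median from A: ½√(2·c² + 2·b² − a²) ≈ 29.391.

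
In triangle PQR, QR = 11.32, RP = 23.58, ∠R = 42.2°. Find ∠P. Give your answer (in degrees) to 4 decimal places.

26.5857

By the law of cosines, PQ² = QR² + RP² − 2·QR·RP·cos R = 288.68, so PQ ≈ 16.991.
Law of cosines again: cos P = (RP² + PQ² − QR²)/(2·RP·PQ) ≈ 0.89427, so ∠P ≈ 26.59°.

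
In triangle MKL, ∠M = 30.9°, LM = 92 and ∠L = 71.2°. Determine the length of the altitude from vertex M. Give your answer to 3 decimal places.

h_M ≈ 87.092

The third angle is ∠K = 180° − ∠L − ∠M = 77.90°.
Law of sines: KL = LM·sin M/sin K ≈ 48.319.
Law of sines: MK = LM·sin L/sin K ≈ 89.071.
Area = ½·LM·KL·sin L ≈ 2104.1.
The altitude from M has length 2·area/KL ≈ 87.092.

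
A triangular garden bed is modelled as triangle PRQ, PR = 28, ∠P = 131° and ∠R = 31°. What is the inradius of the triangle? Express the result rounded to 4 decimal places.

r ≈ 6.8938

The third angle is ∠Q = 180° − ∠P − ∠R = 18.00°.
Law of sines: RQ = PR·sin P/sin Q ≈ 68.384.
Law of sines: QP = PR·sin R/sin Q ≈ 46.668.
Area = ½·PR·RQ·sin R ≈ 493.09.
Semiperimeter s = (68.384+46.668+28)/2 = 71.526.
Inradius = area/s = 493.09/71.526 ≈ 6.8938.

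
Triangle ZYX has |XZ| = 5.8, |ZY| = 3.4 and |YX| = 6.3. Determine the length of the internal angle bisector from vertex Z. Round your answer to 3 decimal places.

By the law of cosines, cos Z = (|XZ|² + |ZY|² − |YX|²) / (2·|XZ|·|ZY|) ≈ 0.13971, so ∠Z ≈ 81.97°.
The bisector from Z has length 2·|XZ|·|ZY|·cos(∠Z/2)/(|XZ|+|ZY|) ≈ 3.2362.

t_Z ≈ 3.236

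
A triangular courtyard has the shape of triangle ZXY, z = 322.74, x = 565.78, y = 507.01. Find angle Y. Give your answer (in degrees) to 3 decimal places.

By the law of cosines, cos Y = (z² + x² − y²) / (2·z·x) ≈ 0.45786, so ∠Y ≈ 62.75°.

∠Y ≈ 62.751°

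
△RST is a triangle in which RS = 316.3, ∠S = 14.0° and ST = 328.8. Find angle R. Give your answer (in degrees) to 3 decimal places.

By the law of cosines, TR² = RS² + ST² − 2·RS·ST·cos S = 6334.7, so TR ≈ 79.591.
Law of cosines again: cos R = (TR² + RS² − ST²)/(2·TR·RS) ≈ -0.03434, so ∠R ≈ 91.97°.

∠R ≈ 91.968°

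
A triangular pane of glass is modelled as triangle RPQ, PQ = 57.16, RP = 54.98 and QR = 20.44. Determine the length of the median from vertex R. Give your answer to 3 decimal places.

Median from R: ½√(2·QR² + 2·RP² − PQ²) ≈ 30.058.

30.058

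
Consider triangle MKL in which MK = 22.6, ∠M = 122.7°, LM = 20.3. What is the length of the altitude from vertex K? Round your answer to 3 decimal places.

h_K ≈ 19.018

By the law of cosines, KL² = LM² + MK² − 2·LM·MK·cos M = 1418.6, so KL ≈ 37.664.
Area = ½·LM·MK·sin M ≈ 193.03.
The altitude from K has length 2·area/LM ≈ 19.018.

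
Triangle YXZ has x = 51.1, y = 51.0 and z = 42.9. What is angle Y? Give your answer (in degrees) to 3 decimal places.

By the law of cosines, cos Y = (x² + z² − y²) / (2·x·z) ≈ 0.42209, so ∠Y ≈ 65.03°.

65.033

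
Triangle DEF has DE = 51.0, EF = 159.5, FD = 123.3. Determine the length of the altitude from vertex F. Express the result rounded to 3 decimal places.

Semiperimeter s = (159.5 + 123.3 + 51)/2 = 166.9.
Heron's formula: area = √(166.9·7.4·43.6·115.9) ≈ 2498.2.
The altitude from F has length 2·area/DE ≈ 97.969.

97.969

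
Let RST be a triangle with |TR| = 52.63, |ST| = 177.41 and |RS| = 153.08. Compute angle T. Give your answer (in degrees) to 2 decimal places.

By the law of cosines, cos T = (|ST|² + |TR|² − |RS|²) / (2·|ST|·|TR|) ≈ 0.57891, so ∠T ≈ 54.63°.

54.63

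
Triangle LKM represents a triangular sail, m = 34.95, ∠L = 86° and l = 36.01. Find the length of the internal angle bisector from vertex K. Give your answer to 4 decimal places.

t_K ≈ 35.0114

Law of sines: sin M = m·sin L/l ≈ 0.96820.
Since l ≥ m, only the acute value applies: ∠M ≈ 75.51°.
Then ∠K = 180° − ∠L − ∠M ≈ 18.49°.
Law of sines gives k = l·sin K/sin L ≈ 11.447.
The bisector from K has length 2·m·l·cos(∠K/2)/(m+l) ≈ 35.011.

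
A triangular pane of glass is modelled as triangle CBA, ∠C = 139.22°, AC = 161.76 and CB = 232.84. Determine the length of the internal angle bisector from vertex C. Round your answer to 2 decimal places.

By the law of cosines, BA² = AC² + CB² − 2·AC·CB·cos C = 1.3742e+05, so BA ≈ 370.7.
The bisector from C has length 2·AC·CB·cos(∠C/2)/(AC+CB) ≈ 66.511.

66.51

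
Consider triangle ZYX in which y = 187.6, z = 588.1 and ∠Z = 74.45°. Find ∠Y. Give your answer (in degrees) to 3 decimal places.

∠Y ≈ 17.898°

Law of sines: sin Y = y·sin Z/z ≈ 0.30732.
Since z ≥ y, only the acute value applies: ∠Y ≈ 17.90°.
Then ∠X = 180° − ∠Z − ∠Y ≈ 87.65°.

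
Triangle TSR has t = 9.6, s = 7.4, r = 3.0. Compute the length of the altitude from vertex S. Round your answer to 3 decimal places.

2.306

Semiperimeter p = (9.6 + 7.4 + 3)/2 = 10.
Heron's formula: area = √(10·0.4·2.6·7) ≈ 8.5323.
The altitude from S has length 2·area/s ≈ 2.306.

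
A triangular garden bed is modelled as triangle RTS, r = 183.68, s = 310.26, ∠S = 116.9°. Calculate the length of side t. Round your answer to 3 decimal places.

Law of sines: sin R = r·sin S/s ≈ 0.52796.
Since s ≥ r, only the acute value applies: ∠R ≈ 31.87°.
Then ∠T = 180° − ∠S − ∠R ≈ 31.23°.
Law of sines gives t = s·sin T/sin S ≈ 180.39.

180.391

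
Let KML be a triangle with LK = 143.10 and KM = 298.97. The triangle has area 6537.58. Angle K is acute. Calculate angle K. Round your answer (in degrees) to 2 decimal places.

17.80

From area = ½·LK·KM·sin K, we get sin K = 2·area/(LK·KM) ≈ 0.30562.
Taking the acute solution, ∠K ≈ 17.80°.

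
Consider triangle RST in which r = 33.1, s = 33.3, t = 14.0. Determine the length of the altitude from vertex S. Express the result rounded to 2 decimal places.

h_S ≈ 13.64

Semiperimeter p = (33.1 + 33.3 + 14)/2 = 40.2.
Heron's formula: area = √(40.2·7.1·6.9·26.2) ≈ 227.15.
The altitude from S has length 2·area/s ≈ 13.643.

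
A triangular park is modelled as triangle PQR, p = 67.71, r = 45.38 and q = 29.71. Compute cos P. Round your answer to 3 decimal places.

-0.609

By the law of cosines, cos P = (q² + r² − p²) / (2·q·r) ≈ -0.60917, so ∠P ≈ 127.53°.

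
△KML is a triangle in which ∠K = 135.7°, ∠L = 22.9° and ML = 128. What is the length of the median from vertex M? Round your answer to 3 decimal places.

98.066

The third angle is ∠M = 180° − ∠L − ∠K = 21.40°.
Law of sines: LK = ML·sin M/sin K ≈ 66.872.
Law of sines: KM = ML·sin L/sin K ≈ 71.316.
Median from M: ½√(2·KM² + 2·ML² − LK²) ≈ 98.066.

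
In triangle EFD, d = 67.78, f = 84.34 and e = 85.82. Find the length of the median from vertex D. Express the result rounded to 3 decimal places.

m_D ≈ 78.042

Median from D: ½√(2·e² + 2·f² − d²) ≈ 78.042.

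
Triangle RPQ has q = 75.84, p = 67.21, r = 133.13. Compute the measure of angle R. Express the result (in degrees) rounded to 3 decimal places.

∠R ≈ 136.992°

By the law of cosines, cos R = (p² + q² − r²) / (2·p·q) ≈ -0.73125, so ∠R ≈ 136.99°.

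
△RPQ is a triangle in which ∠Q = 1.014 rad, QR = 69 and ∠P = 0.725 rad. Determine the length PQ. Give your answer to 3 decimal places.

102.583

The third angle is ∠R = π − ∠P − ∠Q = 1.403 rad.
Law of sines: PQ = QR·sin R/sin P ≈ 102.58.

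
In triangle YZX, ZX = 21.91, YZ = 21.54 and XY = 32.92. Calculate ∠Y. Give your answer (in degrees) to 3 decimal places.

∠Y ≈ 41.164°

By the law of cosines, cos Y = (XY² + YZ² − ZX²) / (2·XY·YZ) ≈ 0.75282, so ∠Y ≈ 41.16°.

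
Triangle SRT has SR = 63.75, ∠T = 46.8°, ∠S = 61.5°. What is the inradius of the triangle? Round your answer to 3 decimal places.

20.800

The third angle is ∠R = 180° − ∠T − ∠S = 71.70°.
Law of sines: RT = SR·sin S/sin T ≈ 76.855.
Law of sines: TS = SR·sin R/sin T ≈ 83.029.
Area = ½·SR·RT·sin R ≈ 2325.8.
Semiperimeter s = (76.855+83.029+63.75)/2 = 111.82.
Inradius = area/s = 2325.8/111.82 ≈ 20.8.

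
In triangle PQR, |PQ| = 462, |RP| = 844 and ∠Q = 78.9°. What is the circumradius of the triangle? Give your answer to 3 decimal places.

430.045

Law of sines: sin R = |PQ|·sin Q/|RP| ≈ 0.53715.
Since |RP| ≥ |PQ|, only the acute value applies: ∠R ≈ 32.49°.
Then ∠P = 180° − ∠Q − ∠R ≈ 68.61°.
Law of sines gives |QR| = |RP|·sin P/sin Q ≈ 800.85.
Circumradius = |RP|/(2 sin Q) ≈ 430.04.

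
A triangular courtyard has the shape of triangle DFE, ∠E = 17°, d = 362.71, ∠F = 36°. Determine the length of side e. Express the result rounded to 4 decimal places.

132.7842

The third angle is ∠D = 180° − ∠F − ∠E = 127.00°.
Law of sines: e = d·sin E/sin D ≈ 132.78.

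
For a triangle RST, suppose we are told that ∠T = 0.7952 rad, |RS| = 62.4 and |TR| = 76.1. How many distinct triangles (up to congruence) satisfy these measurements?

|TR|·sin T = 76.1·sin(0.7952 rad) ≈ 54.34.
Since |TR| sin T < |RS| < |TR| (54.34 < 62.4 < 76.1), two triangles exist.

2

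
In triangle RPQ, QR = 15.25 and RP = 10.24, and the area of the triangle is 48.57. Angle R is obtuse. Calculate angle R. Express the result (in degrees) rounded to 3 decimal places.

∠R ≈ 141.534°

From area = ½·QR·RP·sin R, we get sin R = 2·area/(QR·RP) ≈ 0.62205.
Taking the obtuse solution, ∠R ≈ 141.53°.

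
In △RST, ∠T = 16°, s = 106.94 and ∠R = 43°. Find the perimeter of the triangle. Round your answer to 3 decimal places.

perimeter ≈ 226.414

The third angle is ∠S = 180° − ∠T − ∠R = 121.00°.
Law of sines: r = s·sin R/sin S ≈ 85.086.
Law of sines: t = s·sin T/sin S ≈ 34.388.
Semiperimeter p = (85.086+106.94+34.388)/2 = 113.21.
Perimeter = 85.086 + 106.94 + 34.388 = 226.41.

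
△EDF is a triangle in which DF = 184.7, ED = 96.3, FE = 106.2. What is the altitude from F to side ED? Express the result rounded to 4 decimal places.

Semiperimeter s = (184.7 + 106.2 + 96.3)/2 = 193.6.
Heron's formula: area = √(193.6·8.9·87.4·97.3) ≈ 3827.9.
The altitude from F has length 2·area/ED ≈ 79.499.

79.4993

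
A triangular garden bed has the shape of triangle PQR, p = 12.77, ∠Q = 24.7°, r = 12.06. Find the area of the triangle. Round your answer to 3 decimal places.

32.177

Area = ½·r·p·sin Q ≈ 32.177.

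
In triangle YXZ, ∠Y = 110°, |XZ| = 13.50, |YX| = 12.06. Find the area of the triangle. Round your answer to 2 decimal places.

18.20

Law of sines: sin Z = |YX|·sin Y/|XZ| ≈ 0.83946.
Since |XZ| ≥ |YX|, only the acute value applies: ∠Z ≈ 57.08°.
Then ∠X = 180° − ∠Y − ∠Z ≈ 12.92°.
Law of sines gives |ZY| = |XZ|·sin X/sin Y ≈ 3.2115.
Area = ½·|XZ|·|YX|·sin X ≈ 18.197.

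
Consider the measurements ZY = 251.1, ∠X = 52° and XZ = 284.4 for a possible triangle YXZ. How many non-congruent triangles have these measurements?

XZ·sin X = 284.4·sin(52°) ≈ 224.1.
Since XZ sin X < ZY < XZ (224.1 < 251.1 < 284.4), two triangles exist.

2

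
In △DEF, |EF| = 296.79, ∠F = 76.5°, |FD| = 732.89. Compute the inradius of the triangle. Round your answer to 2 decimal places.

By the law of cosines, |DE|² = |EF|² + |FD|² − 2·|EF|·|FD|·cos F = 5.2366e+05, so |DE| ≈ 723.64.
Area = ½·|EF|·|FD|·sin F ≈ 1.0575e+05.
Semiperimeter s = (296.79+732.89+723.64)/2 = 876.66.
Inradius = area/s = 1.0575e+05/876.66 ≈ 120.63.

r ≈ 120.63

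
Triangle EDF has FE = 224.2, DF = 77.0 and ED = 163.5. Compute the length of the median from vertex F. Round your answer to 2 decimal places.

m_F ≈ 146.34

Median from F: ½√(2·DF² + 2·FE² − ED²) ≈ 146.34.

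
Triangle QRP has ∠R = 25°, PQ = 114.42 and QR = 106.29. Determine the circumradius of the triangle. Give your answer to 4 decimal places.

135.3704

Law of sines: sin P = QR·sin R/PQ ≈ 0.39259.
Since PQ ≥ QR, only the acute value applies: ∠P ≈ 23.12°.
Then ∠Q = 180° − ∠R − ∠P ≈ 131.88°.
Law of sines gives RP = PQ·sin Q/sin R ≈ 201.57.
Circumradius = PQ/(2 sin R) ≈ 135.37.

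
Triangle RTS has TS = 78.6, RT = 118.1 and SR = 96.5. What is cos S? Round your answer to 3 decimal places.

0.102

By the law of cosines, cos S = (TS² + SR² − RT²) / (2·TS·SR) ≈ 0.10169, so ∠S ≈ 84.16°.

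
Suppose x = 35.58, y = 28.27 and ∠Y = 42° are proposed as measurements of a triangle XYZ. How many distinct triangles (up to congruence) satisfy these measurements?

2

x·sin Y = 35.58·sin(42°) ≈ 23.81.
Since x sin Y < y < x (23.81 < 28.27 < 35.58), two triangles exist.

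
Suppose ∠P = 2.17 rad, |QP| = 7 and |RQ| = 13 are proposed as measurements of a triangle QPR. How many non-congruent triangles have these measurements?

1

|QP|·sin P = 7·sin(2.17 rad) ≈ 5.78.
Since ∠P is not acute, a triangle exists only if |RQ| > |QP|; here |RQ| > |QP|, so there is exactly one triangle.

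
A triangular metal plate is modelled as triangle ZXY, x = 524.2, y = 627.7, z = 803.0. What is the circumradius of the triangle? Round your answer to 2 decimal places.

R ≈ 401.77

By the law of cosines, cos Z = (x² + y² − z²) / (2·x·y) ≈ 0.03645, so ∠Z ≈ 87.91°.
Circumradius = z/(2 sin Z) ≈ 401.77.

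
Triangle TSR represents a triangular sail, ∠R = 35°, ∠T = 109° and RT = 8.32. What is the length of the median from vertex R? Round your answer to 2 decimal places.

m_R ≈ 10.38

The third angle is ∠S = 180° − ∠R − ∠T = 36.00°.
Law of sines: SR = RT·sin T/sin S ≈ 13.384.
Law of sines: TS = RT·sin R/sin S ≈ 8.1189.
Median from R: ½√(2·SR² + 2·RT² − TS²) ≈ 10.378.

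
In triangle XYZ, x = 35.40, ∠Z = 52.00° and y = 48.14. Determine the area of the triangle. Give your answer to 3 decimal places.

671.447

Area = ½·x·y·sin Z ≈ 671.45.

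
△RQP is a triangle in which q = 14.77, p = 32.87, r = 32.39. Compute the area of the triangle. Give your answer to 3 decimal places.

Semiperimeter s = (32.39 + 14.77 + 32.87)/2 = 40.015.
Heron's formula: area = √(40.015·7.625·25.245·7.145) ≈ 234.6.

area ≈ 234.596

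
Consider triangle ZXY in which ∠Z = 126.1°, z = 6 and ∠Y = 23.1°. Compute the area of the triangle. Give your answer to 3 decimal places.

area ≈ 4.475

The third angle is ∠X = 180° − ∠Y − ∠Z = 30.80°.
Law of sines: x = z·sin X/sin Z ≈ 3.8023.
Law of sines: y = z·sin Y/sin Z ≈ 2.9134.
Area = ½·z·x·sin Y ≈ 4.4754.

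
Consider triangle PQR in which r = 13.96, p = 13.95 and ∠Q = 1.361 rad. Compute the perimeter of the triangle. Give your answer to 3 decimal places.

By the law of cosines, q² = r² + p² − 2·r·p·cos Q = 308.37, so q ≈ 17.56.
Semiperimeter s = (13.95+17.56+13.96)/2 = 22.735.
Perimeter = 13.95 + 17.56 + 13.96 = 45.47.

45.470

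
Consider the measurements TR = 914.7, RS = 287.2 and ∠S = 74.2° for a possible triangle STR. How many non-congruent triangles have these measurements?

RS·sin S = 287.2·sin(74.2°) ≈ 276.3.
Since TR ≥ RS, exactly one triangle exists.

1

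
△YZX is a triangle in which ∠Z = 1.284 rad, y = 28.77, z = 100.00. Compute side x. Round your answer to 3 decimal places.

Law of sines: sin Y = y·sin Z/z ≈ 0.27595.
Since z ≥ y, only the acute value applies: ∠Y ≈ 0.280 rad.
Then ∠X = π − ∠Z − ∠Y ≈ 1.578 rad.
Law of sines gives x = z·sin X/sin Z ≈ 104.26.

104.256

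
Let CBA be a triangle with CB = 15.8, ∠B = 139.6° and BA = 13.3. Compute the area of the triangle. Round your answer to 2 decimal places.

Area = ½·CB·BA·sin B ≈ 68.098.

area ≈ 68.10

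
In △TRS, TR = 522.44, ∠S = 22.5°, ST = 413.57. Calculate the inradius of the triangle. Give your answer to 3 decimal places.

76.692

Law of sines: sin R = ST·sin S/TR ≈ 0.30294.
Since TR ≥ ST, only the acute value applies: ∠R ≈ 17.63°.
Then ∠T = 180° − ∠S − ∠R ≈ 139.87°.
Law of sines gives RS = TR·sin T/sin S ≈ 879.98.
Area = ½·TR·ST·sin T ≈ 69636.
Semiperimeter s = (879.98+413.57+522.44)/2 = 907.99.
Inradius = area/s = 69636/907.99 ≈ 76.692.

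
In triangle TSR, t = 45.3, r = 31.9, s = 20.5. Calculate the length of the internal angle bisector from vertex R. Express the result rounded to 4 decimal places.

By the law of cosines, cos R = (t² + s² − r²) / (2·t·s) ≈ 0.78325, so ∠R ≈ 38.44°.
The bisector from R has length 2·t·s·cos(∠R/2)/(t+s) ≈ 26.653.

t_R ≈ 26.6531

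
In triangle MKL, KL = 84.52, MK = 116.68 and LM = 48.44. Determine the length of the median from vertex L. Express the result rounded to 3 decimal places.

Median from L: ½√(2·KL² + 2·LM² − MK²) ≈ 36.626.

36.626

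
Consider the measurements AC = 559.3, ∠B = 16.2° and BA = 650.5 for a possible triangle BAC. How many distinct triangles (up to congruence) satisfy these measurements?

2

BA·sin B = 650.5·sin(16.2°) ≈ 181.5.
Since BA sin B < AC < BA (181.5 < 559.3 < 650.5), two triangles exist.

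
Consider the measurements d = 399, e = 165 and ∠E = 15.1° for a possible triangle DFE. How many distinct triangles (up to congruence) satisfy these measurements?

2

d·sin E = 399·sin(15.1°) ≈ 103.9.
Since d sin E < e < d (103.9 < 165 < 399), two triangles exist.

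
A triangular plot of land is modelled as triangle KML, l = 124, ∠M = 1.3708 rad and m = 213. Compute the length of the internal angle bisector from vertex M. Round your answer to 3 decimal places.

118.415

Law of sines: sin L = l·sin M/m ≈ 0.57056.
Since m ≥ l, only the acute value applies: ∠L ≈ 0.6072 rad.
Then ∠K = π − ∠M − ∠L ≈ 1.1636 rad.
Law of sines gives k = m·sin K/sin M ≈ 199.56.
The bisector from M has length 2·l·k·cos(∠M/2)/(l+k) ≈ 118.41.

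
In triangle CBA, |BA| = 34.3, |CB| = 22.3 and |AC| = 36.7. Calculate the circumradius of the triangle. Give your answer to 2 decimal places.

By the law of cosines, cos C = (|AC|² + |CB|² − |BA|²) / (2·|AC|·|CB|) ≈ 0.40792, so ∠C ≈ 65.93°.
Circumradius = |BA|/(2 sin C) ≈ 18.784.

18.78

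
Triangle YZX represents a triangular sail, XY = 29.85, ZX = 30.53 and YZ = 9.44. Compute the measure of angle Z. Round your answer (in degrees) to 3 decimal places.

∠Z ≈ 76.948°

By the law of cosines, cos Z = (YZ² + ZX² − XY²) / (2·YZ·ZX) ≈ 0.22583, so ∠Z ≈ 76.95°.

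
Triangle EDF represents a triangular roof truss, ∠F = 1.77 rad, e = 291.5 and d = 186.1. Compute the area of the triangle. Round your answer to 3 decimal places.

26587.682

Area = ½·e·d·sin F ≈ 26588.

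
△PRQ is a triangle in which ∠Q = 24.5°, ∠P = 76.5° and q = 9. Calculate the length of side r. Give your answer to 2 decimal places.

21.30

The third angle is ∠R = 180° − ∠Q − ∠P = 79.00°.
Law of sines: r = q·sin R/sin Q ≈ 21.304.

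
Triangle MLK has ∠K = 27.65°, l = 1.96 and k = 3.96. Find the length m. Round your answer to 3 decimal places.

Law of sines: sin L = l·sin K/k ≈ 0.22969.
Since k ≥ l, only the acute value applies: ∠L ≈ 13.28°.
Then ∠M = 180° − ∠K − ∠L ≈ 139.07°.
Law of sines gives m = k·sin M/sin K ≈ 5.5903.

5.590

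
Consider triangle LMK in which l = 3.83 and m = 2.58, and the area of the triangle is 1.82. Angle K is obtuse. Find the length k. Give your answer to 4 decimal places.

6.3007

From area = ½·l·m·sin K, we get sin K = 2·area/(l·m) ≈ 0.36837.
Taking the obtuse solution, ∠K ≈ 158.38°.
Law of cosines then gives k ≈ 6.3007.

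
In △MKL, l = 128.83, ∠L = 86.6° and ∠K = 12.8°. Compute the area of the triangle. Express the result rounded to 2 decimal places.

The third angle is ∠M = 180° − ∠K − ∠L = 80.60°.
Law of sines: m = l·sin M/sin L ≈ 127.32.
Law of sines: k = l·sin K/sin L ≈ 28.592.
Area = ½·l·m·sin K ≈ 1817.

1817.05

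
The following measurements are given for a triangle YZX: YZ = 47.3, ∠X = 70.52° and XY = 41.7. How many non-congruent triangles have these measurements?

XY·sin X = 41.7·sin(70.52°) ≈ 39.31.
Since YZ ≥ XY, exactly one triangle exists.

1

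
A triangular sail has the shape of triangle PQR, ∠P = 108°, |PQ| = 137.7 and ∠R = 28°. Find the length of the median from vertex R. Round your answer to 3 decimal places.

The third angle is ∠Q = 180° − ∠R − ∠P = 44.00°.
Law of sines: |QR| = |PQ|·sin P/sin R ≈ 278.95.
Law of sines: |RP| = |PQ|·sin Q/sin R ≈ 203.75.
Median from R: ½√(2·|QR|² + 2·|RP|² − |PQ|²) ≈ 234.36.

234.359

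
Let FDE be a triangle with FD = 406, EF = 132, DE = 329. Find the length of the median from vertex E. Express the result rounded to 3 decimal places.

Median from E: ½√(2·DE² + 2·EF² − FD²) ≈ 147.05.

m_E ≈ 147.049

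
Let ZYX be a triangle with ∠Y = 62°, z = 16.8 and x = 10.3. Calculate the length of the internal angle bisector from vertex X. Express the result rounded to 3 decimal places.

t_X ≈ 15.035

By the law of cosines, y² = x² + z² − 2·x·z·cos Y = 225.86, so y ≈ 15.028.
Law of cosines again: cos X = (z² + y² − x²)/(2·z·y) ≈ 0.79612, so ∠X ≈ 37.24°.
The bisector from X has length 2·z·y·cos(∠X/2)/(z+y) ≈ 15.035.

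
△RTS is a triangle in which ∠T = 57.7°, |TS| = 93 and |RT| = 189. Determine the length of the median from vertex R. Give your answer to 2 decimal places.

168.79

By the law of cosines, |SR|² = |RT|² + |TS|² − 2·|RT|·|TS|·cos T = 25585, so |SR| ≈ 159.95.
Median from R: ½√(2·|SR|² + 2·|RT|² − |TS|²) ≈ 168.79.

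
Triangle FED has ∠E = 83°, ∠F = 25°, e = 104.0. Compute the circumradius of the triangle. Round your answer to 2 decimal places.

R ≈ 52.39

The third angle is ∠D = 180° − ∠F − ∠E = 72.00°.
Law of sines: f = e·sin F/sin E ≈ 44.282.
Law of sines: d = e·sin D/sin E ≈ 99.653.
Circumradius = e/(2 sin E) ≈ 52.391.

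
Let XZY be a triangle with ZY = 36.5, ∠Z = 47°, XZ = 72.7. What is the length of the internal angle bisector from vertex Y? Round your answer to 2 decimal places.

By the law of cosines, YX² = XZ² + ZY² − 2·XZ·ZY·cos Z = 2998.1, so YX ≈ 54.755.
Law of cosines again: cos Y = (ZY² + YX² − XZ²)/(2·ZY·YX) ≈ -0.23891, so ∠Y ≈ 103.82°.
The bisector from Y has length 2·ZY·YX·cos(∠Y/2)/(ZY+YX) ≈ 27.021.

t_Y ≈ 27.02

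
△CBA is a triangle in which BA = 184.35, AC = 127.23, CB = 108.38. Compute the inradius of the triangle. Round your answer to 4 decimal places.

32.0344

Semiperimeter s = (184.35 + 127.23 + 108.38)/2 = 209.98.
Heron's formula: area = √(209.98·25.63·82.75·101.6) ≈ 6726.6.
Inradius = area/s = 6726.6/209.98 ≈ 32.034.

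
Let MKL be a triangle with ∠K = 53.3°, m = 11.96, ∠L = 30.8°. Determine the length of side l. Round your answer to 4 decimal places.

6.1566

The third angle is ∠M = 180° − ∠K − ∠L = 95.90°.
Law of sines: l = m·sin L/sin M ≈ 6.1566.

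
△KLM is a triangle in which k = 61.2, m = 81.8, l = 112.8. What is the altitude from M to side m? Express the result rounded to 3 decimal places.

Semiperimeter s = (61.2 + 112.8 + 81.8)/2 = 127.9.
Heron's formula: area = √(127.9·66.7·15.1·46.1) ≈ 2436.9.
The altitude from M has length 2·area/m ≈ 59.582.

h_M ≈ 59.582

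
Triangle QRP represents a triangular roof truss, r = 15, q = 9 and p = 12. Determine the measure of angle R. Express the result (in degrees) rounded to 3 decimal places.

∠R ≈ 90.000°

By the law of cosines, cos R = (p² + q² − r²) / (2·p·q) ≈ 0.00000, so ∠R ≈ 90.00°.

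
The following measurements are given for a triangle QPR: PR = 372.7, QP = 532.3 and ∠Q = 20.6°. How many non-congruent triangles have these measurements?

2

QP·sin Q = 532.3·sin(20.6°) ≈ 187.3.
Since QP sin Q < PR < QP (187.3 < 372.7 < 532.3), two triangles exist.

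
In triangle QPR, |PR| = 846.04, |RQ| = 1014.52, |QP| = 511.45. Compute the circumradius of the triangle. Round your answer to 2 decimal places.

By the law of cosines, cos Q = (|RQ|² + |QP|² − |PR|²) / (2·|RQ|·|QP|) ≈ 0.55413, so ∠Q ≈ 56.35°.
Circumradius = |PR|/(2 sin Q) ≈ 508.17.

508.17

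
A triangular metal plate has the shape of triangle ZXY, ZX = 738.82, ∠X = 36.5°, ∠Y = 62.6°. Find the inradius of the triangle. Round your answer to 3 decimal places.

175.679

The third angle is ∠Z = 180° − ∠X − ∠Y = 80.90°.
Law of sines: XY = ZX·sin Z/sin Y ≈ 821.7.
Law of sines: YZ = ZX·sin X/sin Y ≈ 495.
Area = ½·ZX·XY·sin X ≈ 1.8056e+05.
Semiperimeter s = (821.7+495+738.82)/2 = 1027.8.
Inradius = area/s = 1.8056e+05/1027.8 ≈ 175.68.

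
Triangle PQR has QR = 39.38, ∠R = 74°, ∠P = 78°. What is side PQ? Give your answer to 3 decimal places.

38.700

The third angle is ∠Q = 180° − ∠R − ∠P = 28.00°.
Law of sines: PQ = QR·sin R/sin P ≈ 38.7.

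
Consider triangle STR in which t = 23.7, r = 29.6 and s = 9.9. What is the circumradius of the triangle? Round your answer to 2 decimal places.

By the law of cosines, cos S = (t² + r² − s²) / (2·t·r) ≈ 0.95495, so ∠S ≈ 17.26°.
Circumradius = s/(2 sin S) ≈ 16.681.

16.68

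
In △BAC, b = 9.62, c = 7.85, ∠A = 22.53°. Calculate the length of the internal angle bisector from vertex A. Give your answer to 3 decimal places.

t_A ≈ 8.479

By the law of cosines, a² = c² + b² − 2·c·b·cos A = 14.66, so a ≈ 3.8288.
The bisector from A has length 2·c·b·cos(∠A/2)/(c+b) ≈ 8.4788.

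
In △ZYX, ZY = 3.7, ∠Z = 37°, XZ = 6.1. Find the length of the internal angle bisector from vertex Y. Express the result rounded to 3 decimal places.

By the law of cosines, YX² = XZ² + ZY² − 2·XZ·ZY·cos Z = 14.85, so YX ≈ 3.8535.
Law of cosines again: cos Y = (ZY² + YX² − XZ²)/(2·ZY·YX) ≈ -0.30405, so ∠Y ≈ 107.70°.
The bisector from Y has length 2·ZY·YX·cos(∠Y/2)/(ZY+YX) ≈ 2.227.

2.227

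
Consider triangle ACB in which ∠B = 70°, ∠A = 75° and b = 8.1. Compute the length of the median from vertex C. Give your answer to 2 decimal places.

7.83

The third angle is ∠C = 180° − ∠B − ∠A = 35.00°.
Law of sines: a = b·sin A/sin B ≈ 8.3261.
Law of sines: c = b·sin C/sin B ≈ 4.9441.
Median from C: ½√(2·b² + 2·a² − c²) ≈ 7.833.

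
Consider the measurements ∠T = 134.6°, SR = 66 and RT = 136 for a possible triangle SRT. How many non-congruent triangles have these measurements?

0

RT·sin T = 136·sin(134.6°) ≈ 96.84.
Since ∠T is not acute, a triangle exists only if SR > RT; here SR ≤ RT, so there is no triangle.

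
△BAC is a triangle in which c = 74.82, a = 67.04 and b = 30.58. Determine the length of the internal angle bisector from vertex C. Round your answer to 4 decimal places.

By the law of cosines, cos C = (b² + a² − c²) / (2·b·a) ≈ -0.04110, so ∠C ≈ 92.36°.
The bisector from C has length 2·b·a·cos(∠C/2)/(b+a) ≈ 29.083.

t_C ≈ 29.0826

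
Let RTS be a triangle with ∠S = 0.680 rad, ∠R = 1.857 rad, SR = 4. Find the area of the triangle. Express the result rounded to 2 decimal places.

The third angle is ∠T = π − ∠S − ∠R = 0.605 rad.
Law of sines: TS = SR·sin R/sin T ≈ 6.7507.
Law of sines: RT = SR·sin S/sin T ≈ 4.4248.
Area = ½·SR·TS·sin S ≈ 8.4896.

area ≈ 8.49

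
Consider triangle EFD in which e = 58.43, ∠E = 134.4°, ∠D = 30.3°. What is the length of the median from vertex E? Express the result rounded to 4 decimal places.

The third angle is ∠F = 180° − ∠D − ∠E = 15.30°.
Law of sines: f = e·sin F/sin E ≈ 21.58.
Law of sines: d = e·sin D/sin E ≈ 41.261.
Median from E: ½√(2·f² + 2·d² − e²) ≈ 15.184.

m_E ≈ 15.1836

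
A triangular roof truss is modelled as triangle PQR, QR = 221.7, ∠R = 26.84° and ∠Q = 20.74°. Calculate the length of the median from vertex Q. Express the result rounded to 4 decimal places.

m_Q ≈ 175.8994

The third angle is ∠P = 180° − ∠Q − ∠R = 132.42°.
Law of sines: RP = QR·sin Q/sin P ≈ 106.35.
Law of sines: PQ = QR·sin R/sin P ≈ 135.59.
Median from Q: ½√(2·PQ² + 2·QR² − RP²) ≈ 175.9.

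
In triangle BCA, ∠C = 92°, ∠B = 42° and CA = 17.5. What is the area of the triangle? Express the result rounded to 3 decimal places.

164.515

The third angle is ∠A = 180° − ∠B − ∠C = 46.00°.
Law of sines: AB = CA·sin C/sin B ≈ 26.137.
Law of sines: BC = CA·sin A/sin B ≈ 18.813.
Area = ½·CA·AB·sin A ≈ 164.51.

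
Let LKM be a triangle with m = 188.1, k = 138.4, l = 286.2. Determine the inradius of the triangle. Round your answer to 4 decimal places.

r ≈ 36.1426

Semiperimeter s = (286.2 + 138.4 + 188.1)/2 = 306.35.
Heron's formula: area = √(306.35·20.15·167.95·118.25) ≈ 11072.
Inradius = area/s = 11072/306.35 ≈ 36.143.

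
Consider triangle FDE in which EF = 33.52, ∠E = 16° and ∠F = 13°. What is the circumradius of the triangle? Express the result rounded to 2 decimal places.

The third angle is ∠D = 180° − ∠E − ∠F = 151.00°.
Law of sines: DE = EF·sin F/sin D ≈ 15.553.
Law of sines: FD = EF·sin E/sin D ≈ 19.058.
Circumradius = EF/(2 sin D) ≈ 34.57.

34.57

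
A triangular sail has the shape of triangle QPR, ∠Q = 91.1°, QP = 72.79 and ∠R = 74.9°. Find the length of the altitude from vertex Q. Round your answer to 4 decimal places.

The third angle is ∠P = 180° − ∠R − ∠Q = 14.00°.
Law of sines: PR = QP·sin Q/sin R ≈ 75.379.
Law of sines: RQ = QP·sin P/sin R ≈ 18.239.
Area = ½·QP·PR·sin P ≈ 663.7.
The altitude from Q has length 2·area/PR ≈ 17.609.

h_Q ≈ 17.6095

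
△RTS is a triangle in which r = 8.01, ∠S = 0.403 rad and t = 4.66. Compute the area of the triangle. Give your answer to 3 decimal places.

area ≈ 7.319

Area = ½·r·t·sin S ≈ 7.3194.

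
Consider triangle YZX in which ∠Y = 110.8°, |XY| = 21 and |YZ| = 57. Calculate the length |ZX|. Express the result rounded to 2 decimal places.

67.38

By the law of cosines, |ZX|² = |XY|² + |YZ|² − 2·|XY|·|YZ|·cos Y = 4540.1, so |ZX| ≈ 67.38.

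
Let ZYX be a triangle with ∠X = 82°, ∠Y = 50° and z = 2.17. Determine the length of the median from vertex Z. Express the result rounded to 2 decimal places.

m_Z ≈ 2.35

The third angle is ∠Z = 180° − ∠Y − ∠X = 48.00°.
Law of sines: y = z·sin Y/sin Z ≈ 2.2369.
Law of sines: x = z·sin X/sin Z ≈ 2.8916.
Median from Z: ½√(2·y² + 2·x² − z²) ≈ 2.3463.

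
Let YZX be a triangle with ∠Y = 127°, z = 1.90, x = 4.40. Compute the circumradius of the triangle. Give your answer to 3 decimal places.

R ≈ 3.598

By the law of cosines, y² = z² + x² − 2·z·x·cos Y = 33.032, so y ≈ 5.7474.
Area = ½·z·x·sin Y ≈ 3.3383.
Circumradius = y/(2 sin Y) ≈ 3.5982.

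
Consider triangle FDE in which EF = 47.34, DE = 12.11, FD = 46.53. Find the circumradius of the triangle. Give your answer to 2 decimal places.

23.72

By the law of cosines, cos F = (EF² + FD² − DE²) / (2·EF·FD) ≈ 0.96686, so ∠F ≈ 14.79°.
Circumradius = DE/(2 sin F) ≈ 23.717.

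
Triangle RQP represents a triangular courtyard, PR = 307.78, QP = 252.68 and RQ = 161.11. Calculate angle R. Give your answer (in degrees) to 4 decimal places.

55.0320

By the law of cosines, cos R = (PR² + RQ² − QP²) / (2·PR·RQ) ≈ 0.57312, so ∠R ≈ 55.03°.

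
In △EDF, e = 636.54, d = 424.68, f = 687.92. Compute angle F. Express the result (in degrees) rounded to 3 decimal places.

78.011

By the law of cosines, cos F = (e² + d² − f²) / (2·e·d) ≈ 0.20772, so ∠F ≈ 78.01°.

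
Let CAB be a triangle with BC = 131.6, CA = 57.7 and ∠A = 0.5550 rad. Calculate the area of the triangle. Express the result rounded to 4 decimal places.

2692.0072

Law of sines: sin B = CA·sin A/BC ≈ 0.23104.
Since BC ≥ CA, only the acute value applies: ∠B ≈ 0.2331 rad.
Then ∠C = π − ∠A − ∠B ≈ 2.3534 rad.
Law of sines gives AB = BC·sin C/sin A ≈ 177.08.
Area = ½·BC·CA·sin C ≈ 2692.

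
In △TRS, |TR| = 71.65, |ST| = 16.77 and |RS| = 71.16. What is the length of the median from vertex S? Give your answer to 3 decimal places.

m_S ≈ 37.270

Median from S: ½√(2·|RS|² + 2·|ST|² − |TR|²) ≈ 37.27.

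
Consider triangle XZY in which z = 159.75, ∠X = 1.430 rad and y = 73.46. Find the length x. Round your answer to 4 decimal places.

By the law of cosines, x² = z² + y² − 2·z·y·cos X = 27623, so x ≈ 166.2.

166.2010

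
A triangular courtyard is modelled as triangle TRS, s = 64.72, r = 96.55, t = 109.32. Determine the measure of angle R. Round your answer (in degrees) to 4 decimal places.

By the law of cosines, cos R = (s² + t² − r²) / (2·s·t) ≈ 0.48180, so ∠R ≈ 61.20°.

61.1970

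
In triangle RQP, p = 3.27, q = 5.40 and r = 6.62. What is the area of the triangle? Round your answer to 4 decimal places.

area ≈ 8.7730

Semiperimeter s = (6.62 + 5.4 + 3.27)/2 = 7.645.
Heron's formula: area = √(7.645·1.025·2.245·4.375) ≈ 8.773.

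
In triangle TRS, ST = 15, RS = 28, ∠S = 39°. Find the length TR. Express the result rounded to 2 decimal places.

18.87

By the law of cosines, TR² = RS² + ST² − 2·RS·ST·cos S = 356.2, so TR ≈ 18.873.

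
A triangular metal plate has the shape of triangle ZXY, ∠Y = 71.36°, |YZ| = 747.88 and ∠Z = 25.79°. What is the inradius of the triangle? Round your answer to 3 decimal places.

The third angle is ∠X = 180° − ∠Y − ∠Z = 82.85°.
Law of sines: |XY| = |YZ|·sin Z/sin X ≈ 327.93.
Law of sines: |ZX| = |YZ|·sin Y/sin X ≈ 714.2.
Area = ½·|YZ|·|XY|·sin Y ≈ 1.1619e+05.
Semiperimeter s = (327.93+747.88+714.2)/2 = 895.01.
Inradius = area/s = 1.1619e+05/895.01 ≈ 129.83.

129.826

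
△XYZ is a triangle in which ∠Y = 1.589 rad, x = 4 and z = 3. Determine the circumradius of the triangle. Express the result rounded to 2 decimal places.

R ≈ 2.52

By the law of cosines, y² = z² + x² − 2·z·x·cos Y = 25.437, so y ≈ 5.0435.
Area = ½·z·x·sin Y ≈ 5.999.
Circumradius = y/(2 sin Y) ≈ 2.5222.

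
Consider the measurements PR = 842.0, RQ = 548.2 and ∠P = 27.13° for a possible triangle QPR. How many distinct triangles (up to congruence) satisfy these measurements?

2

PR·sin P = 842.0·sin(27.13°) ≈ 384.
Since PR sin P < RQ < PR (384 < 548.2 < 842.0), two triangles exist.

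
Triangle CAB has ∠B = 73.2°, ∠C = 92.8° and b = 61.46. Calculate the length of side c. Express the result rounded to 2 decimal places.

64.12

The third angle is ∠A = 180° − ∠B − ∠C = 14.00°.
Law of sines: c = b·sin C/sin B ≈ 64.123.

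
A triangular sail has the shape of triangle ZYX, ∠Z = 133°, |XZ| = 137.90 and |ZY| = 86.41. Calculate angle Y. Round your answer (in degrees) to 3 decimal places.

29.200

By the law of cosines, |YX|² = |XZ|² + |ZY|² − 2·|XZ|·|ZY|·cos Z = 42736, so |YX| ≈ 206.73.
Law of cosines again: cos Y = (|ZY|² + |YX|² − |XZ|²)/(2·|ZY|·|YX|) ≈ 0.87292, so ∠Y ≈ 29.20°.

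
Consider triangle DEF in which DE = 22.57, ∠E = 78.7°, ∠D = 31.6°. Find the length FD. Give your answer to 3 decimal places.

23.598

The third angle is ∠F = 180° − ∠D − ∠E = 69.70°.
Law of sines: FD = DE·sin E/sin F ≈ 23.598.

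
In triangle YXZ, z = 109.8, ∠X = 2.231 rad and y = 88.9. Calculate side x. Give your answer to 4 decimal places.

By the law of cosines, x² = z² + y² − 2·z·y·cos X = 31932, so x ≈ 178.7.

178.6951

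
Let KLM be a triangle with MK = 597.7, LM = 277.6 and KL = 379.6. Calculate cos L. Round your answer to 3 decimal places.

cos L ≈ -0.646

By the law of cosines, cos L = (KL² + LM² − MK²) / (2·KL·LM) ≈ -0.64572, so ∠L ≈ 130.22°.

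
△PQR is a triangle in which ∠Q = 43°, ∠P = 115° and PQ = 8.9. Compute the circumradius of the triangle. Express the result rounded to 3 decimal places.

The third angle is ∠R = 180° − ∠P − ∠Q = 22.00°.
Law of sines: QR = PQ·sin P/sin R ≈ 21.532.
Law of sines: RP = PQ·sin Q/sin R ≈ 16.203.
Circumradius = PQ/(2 sin R) ≈ 11.879.

11.879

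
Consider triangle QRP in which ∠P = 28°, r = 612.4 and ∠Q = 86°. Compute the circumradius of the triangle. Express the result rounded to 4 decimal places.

335.1776

The third angle is ∠R = 180° − ∠P − ∠Q = 66.00°.
Law of sines: q = r·sin Q/sin R ≈ 668.72.
Law of sines: p = r·sin P/sin R ≈ 314.71.
Circumradius = r/(2 sin R) ≈ 335.18.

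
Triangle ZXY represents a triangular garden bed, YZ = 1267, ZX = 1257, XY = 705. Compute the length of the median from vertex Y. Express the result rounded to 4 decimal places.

810.0276

Median from Y: ½√(2·XY² + 2·YZ² − ZX²) ≈ 810.03.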